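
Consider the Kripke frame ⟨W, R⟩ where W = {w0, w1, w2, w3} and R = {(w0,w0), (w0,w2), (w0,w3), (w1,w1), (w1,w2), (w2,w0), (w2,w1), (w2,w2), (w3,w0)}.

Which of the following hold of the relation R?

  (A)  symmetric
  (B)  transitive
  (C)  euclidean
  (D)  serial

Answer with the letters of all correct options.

A, D

(A) symmetric: every R-edge is matched by its reverse.
(B) not transitive: w0 R w2 and w2 R w1 but not w0 R w1.
(C) not euclidean: w0 R w2 and w0 R w3 but not w2 R w3.
(D) serial: every world has an R-successor.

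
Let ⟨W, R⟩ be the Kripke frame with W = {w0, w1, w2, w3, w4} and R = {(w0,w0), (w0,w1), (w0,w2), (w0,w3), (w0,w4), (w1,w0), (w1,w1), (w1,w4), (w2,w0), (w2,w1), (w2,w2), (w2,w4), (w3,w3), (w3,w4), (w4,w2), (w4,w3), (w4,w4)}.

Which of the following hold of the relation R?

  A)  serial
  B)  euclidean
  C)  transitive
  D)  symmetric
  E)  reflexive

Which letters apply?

A, E

(A) serial: every world has an R-successor.
(B) not euclidean: w0 R w1 and w0 R w2 but not w1 R w2.
(C) not transitive: w1 R w0 and w0 R w2 but not w1 R w2.
(D) not symmetric: w0 R w3 but not w3 R w0.
(E) reflexive: each world relates to itself.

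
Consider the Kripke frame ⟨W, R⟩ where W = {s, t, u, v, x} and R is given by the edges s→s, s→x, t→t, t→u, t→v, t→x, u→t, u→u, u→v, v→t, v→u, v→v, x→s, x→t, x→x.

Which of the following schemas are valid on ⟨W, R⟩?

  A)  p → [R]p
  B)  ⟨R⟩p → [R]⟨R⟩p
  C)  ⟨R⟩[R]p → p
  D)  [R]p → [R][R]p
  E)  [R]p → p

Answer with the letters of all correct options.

C, E

R is reflexive: each world relates to itself.
R is symmetric: every R-edge is matched by its reverse.
R is not transitive: s R x and x R t but not s R t.
R is not euclidean: t R u and t R x but not u R x.
R is not a subset of the identity: s R x with s ≠ x.
(A) p → [R]p (equivalent to ◇p→p) corresponds to R being a subset of the identity. Here R ⊄ identity, so not valid.
(B) ⟨R⟩p → [R]⟨R⟩p is axiom 5, which corresponds to the euclidean property. R is not euclidean — not valid.
(C) the dual of axiom B: valid iff R is symmetric. R is symmetric — valid.
(D) axiom 4: valid iff R is transitive. R is not transitive — not valid.
(E) [R]p → p is axiom T, which corresponds to reflexivity. R is reflexive — valid.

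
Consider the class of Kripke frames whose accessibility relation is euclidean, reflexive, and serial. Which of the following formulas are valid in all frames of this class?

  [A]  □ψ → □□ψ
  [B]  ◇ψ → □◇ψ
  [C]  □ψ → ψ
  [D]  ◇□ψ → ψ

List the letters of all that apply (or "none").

A relation that is euclidean, reflexive, and serial is also symmetric and transitive.
(A) □ψ → □□ψ (axiom 4) characterises the transitive frames. Every such R is transitive — valid.
(B) ◇ψ → □◇ψ (axiom 5) characterises the euclidean frames. Every such R is euclidean — valid.
(C) □ψ → ψ is axiom T; it is valid on a frame exactly when R is reflexive. Every such R is reflexive, so valid.
(D) the dual of axiom B: valid iff R is symmetric. Every such R is symmetric — valid.

A, B, C, D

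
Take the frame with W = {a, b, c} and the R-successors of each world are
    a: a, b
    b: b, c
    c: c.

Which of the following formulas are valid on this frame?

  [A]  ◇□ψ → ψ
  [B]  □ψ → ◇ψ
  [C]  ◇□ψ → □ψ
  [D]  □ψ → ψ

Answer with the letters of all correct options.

B, D

R is reflexive: each world relates to itself.
R is not symmetric: a R b but not b R a.
R is not euclidean: a R b and a R a but not b R a.
R is serial: every world has an R-successor.
(A) ◇□ψ → ψ is the dual of axiom B, which corresponds to symmetry. R is not symmetric — not valid.
(B) axiom D: valid iff R is serial. R is serial — valid.
(C) the dual of axiom 5: valid iff R is euclidean. R is not euclidean — not valid.
(D) axiom T: valid iff R is reflexive. R is reflexive — valid.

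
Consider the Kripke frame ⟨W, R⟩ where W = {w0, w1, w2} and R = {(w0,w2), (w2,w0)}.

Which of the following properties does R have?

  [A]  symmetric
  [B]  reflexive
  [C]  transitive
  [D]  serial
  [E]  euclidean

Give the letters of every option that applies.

(A) symmetric: every R-edge is matched by its reverse.
(B) not reflexive: not w0 R w0.
(C) not transitive: w0 R w2 and w2 R w0 but not w0 R w0.
(D) not serial: w1 has no R-successor.
(E) not euclidean: w0 R w2 and w0 R w2 but not w2 R w2.

A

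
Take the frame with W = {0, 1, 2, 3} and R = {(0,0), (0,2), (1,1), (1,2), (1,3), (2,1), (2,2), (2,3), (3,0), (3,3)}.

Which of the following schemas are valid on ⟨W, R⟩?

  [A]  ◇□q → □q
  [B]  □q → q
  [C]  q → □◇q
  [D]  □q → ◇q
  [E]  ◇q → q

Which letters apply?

B, D

R is reflexive: each world relates to itself.
R is not symmetric: 0 R 2 but not 2 R 0.
R is not euclidean: 0 R 2 and 0 R 0 but not 2 R 0.
R is serial: every world has an R-successor.
R is not a subset of the identity: 0 R 2 with 0 ≠ 2.
(A) ◇□q → □q is the dual of axiom 5; it is valid on a frame exactly when R is euclidean. R is not euclidean, so not valid.
(B) axiom T: valid iff R is reflexive. R is reflexive — valid.
(C) q → □◇q (axiom B) characterises the symmetric frames. R is not symmetric — not valid.
(D) □q → ◇q is axiom D, which corresponds to seriality. R is serial — valid.
(E) ◇q → q is the converse of T; it holds exactly when R ⊆ identity. Here R ⊄ identity — not valid.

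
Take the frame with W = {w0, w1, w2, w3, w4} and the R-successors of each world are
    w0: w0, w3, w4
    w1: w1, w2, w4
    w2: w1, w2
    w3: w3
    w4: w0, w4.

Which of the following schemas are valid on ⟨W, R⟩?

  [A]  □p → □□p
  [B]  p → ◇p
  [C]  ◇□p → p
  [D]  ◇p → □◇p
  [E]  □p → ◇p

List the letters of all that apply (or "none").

R is reflexive: each world relates to itself.
R is not symmetric: w0 R w3 but not w3 R w0.
R is not transitive: w1 R w4 and w4 R w0 but not w1 R w0.
R is not euclidean: w0 R w3 and w0 R w0 but not w3 R w0.
R is serial: every world has an R-successor.
(A) □p → □□p (axiom 4) characterises the transitive frames. R is not transitive — not valid.
(B) the dual of axiom T: valid iff R is reflexive. R is reflexive — valid.
(C) ◇□p → p is the dual of axiom B, which corresponds to symmetry. R is not symmetric — not valid.
(D) ◇p → □◇p (axiom 5) characterises the euclidean frames. R is not euclidean — not valid.
(E) □p → ◇p (axiom D) characterises the serial frames. R is serial — valid.

B, E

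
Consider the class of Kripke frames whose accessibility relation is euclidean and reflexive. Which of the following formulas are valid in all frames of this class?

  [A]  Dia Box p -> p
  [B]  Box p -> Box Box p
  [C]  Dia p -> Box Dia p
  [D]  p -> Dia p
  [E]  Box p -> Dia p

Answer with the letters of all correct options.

A, B, C, D, E

A reflexive euclidean relation is also symmetric (from wRw and wRv the euclidean condition gives vRw) and hence transitive; it is an equivalence relation.
(A) Dia Box p -> p is the dual of axiom B; it is valid on a frame exactly when R is symmetric. Every such R is symmetric, so valid.
(B) Box p -> Box Box p is axiom 4; it is valid on a frame exactly when R is transitive. Every such R is transitive, so valid.
(C) Dia p -> Box Dia p (axiom 5) characterises the euclidean frames. Every such R is euclidean — valid.
(D) p -> Dia p is the dual of axiom T, which corresponds to reflexivity. Every such R is reflexive — valid.
(E) Box p -> Dia p is axiom D, which corresponds to seriality. Every such R is serial — valid.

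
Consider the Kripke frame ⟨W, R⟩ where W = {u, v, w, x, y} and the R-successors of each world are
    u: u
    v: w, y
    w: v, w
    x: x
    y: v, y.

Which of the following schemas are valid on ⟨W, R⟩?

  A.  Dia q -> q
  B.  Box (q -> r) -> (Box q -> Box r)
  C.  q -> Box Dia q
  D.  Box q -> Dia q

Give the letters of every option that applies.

B, C, D

R is symmetric: every R-edge is matched by its reverse.
R is serial: every world has an R-successor.
R is not a subset of the identity: v R w with v ≠ w.
(A) Dia q -> q is valid only on frames where every R-edge is a self-loop. Here R ⊄ identity — not valid.
(B) this is just K, valid on every normal frame.
(C) axiom B: valid iff R is symmetric. R is symmetric — valid.
(D) Box q -> Dia q is axiom D, which corresponds to seriality. R is serial — valid.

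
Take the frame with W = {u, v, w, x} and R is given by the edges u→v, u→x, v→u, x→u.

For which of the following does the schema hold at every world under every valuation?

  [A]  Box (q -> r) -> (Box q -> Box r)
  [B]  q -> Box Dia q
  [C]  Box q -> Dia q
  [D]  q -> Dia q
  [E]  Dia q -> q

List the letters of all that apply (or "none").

R is not reflexive: not u R u.
R is symmetric: every R-edge is matched by its reverse.
R is not serial: w has no R-successor.
R is not a subset of the identity: u R v with u ≠ v.
(A) this is just K, valid on every normal frame.
(B) q -> Box Dia q (axiom B) characterises the symmetric frames. R is symmetric — valid.
(C) axiom D: valid iff R is serial. R is not serial — not valid.
(D) q -> Dia q (the dual of axiom T) characterises the reflexive frames. R is not reflexive — not valid.
(E) Dia q -> q (the converse of T) corresponds to R being a subset of the identity. Here R ⊄ identity, so not valid.

A, B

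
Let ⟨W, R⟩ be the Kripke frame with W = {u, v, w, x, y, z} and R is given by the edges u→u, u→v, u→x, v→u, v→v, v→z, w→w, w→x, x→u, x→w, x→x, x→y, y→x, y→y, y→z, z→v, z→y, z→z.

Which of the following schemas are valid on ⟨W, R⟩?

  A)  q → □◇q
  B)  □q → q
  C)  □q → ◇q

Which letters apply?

A, B, C

R is reflexive: each world relates to itself.
R is symmetric: every R-edge is matched by its reverse.
R is serial: every world has an R-successor.
(A) q → □◇q is axiom B; it is valid on a frame exactly when R is symmetric. R is symmetric, so valid.
(B) □q → q is axiom T, which corresponds to reflexivity. R is reflexive — valid.
(C) axiom D: valid iff R is serial. R is serial — valid.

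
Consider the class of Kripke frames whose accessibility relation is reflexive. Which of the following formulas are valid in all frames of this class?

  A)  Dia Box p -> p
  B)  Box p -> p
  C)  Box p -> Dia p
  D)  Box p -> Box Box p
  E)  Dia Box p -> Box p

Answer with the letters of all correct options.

A reflexive relation is serial.
(A) Dia Box p -> p is the dual of axiom B; it is valid on a frame exactly when R is symmetric. Such an R need not be symmetric, so not valid.
(B) axiom T: valid iff R is reflexive. Every such R is reflexive — valid.
(C) Box p -> Dia p is axiom D, which corresponds to seriality. Every such R is serial — valid.
(D) Box p -> Box Box p is axiom 4, which corresponds to transitivity. Such an R need not be transitive — not valid.
(E) Dia Box p -> Box p (the dual of axiom 5) characterises the euclidean frames. Such an R need not be euclidean — not valid.

B, C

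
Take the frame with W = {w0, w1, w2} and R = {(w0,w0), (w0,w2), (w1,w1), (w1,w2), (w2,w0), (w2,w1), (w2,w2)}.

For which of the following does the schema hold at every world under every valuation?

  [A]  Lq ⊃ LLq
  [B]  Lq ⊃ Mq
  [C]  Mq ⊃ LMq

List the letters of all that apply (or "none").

R is not transitive: w0 R w2 and w2 R w1 but not w0 R w1.
R is not euclidean: w2 R w0 and w2 R w1 but not w0 R w1.
R is serial: every world has an R-successor.
(A) Lq ⊃ LLq is axiom 4; it is valid on a frame exactly when R is transitive. R is not transitive, so not valid.
(B) Lq ⊃ Mq is axiom D; it is valid on a frame exactly when R is serial. R is serial, so valid.
(C) Mq ⊃ LMq is axiom 5; it is valid on a frame exactly when R is euclidean. R is not euclidean, so not valid.

B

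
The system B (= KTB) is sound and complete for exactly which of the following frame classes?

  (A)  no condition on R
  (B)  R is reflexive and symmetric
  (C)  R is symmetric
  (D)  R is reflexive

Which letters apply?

B

(A) this class determines K, not B (= KTB).
(B) B (= KTB) is sound and complete for exactly this class.
(C) this class determines KB, not B (= KTB).
(D) this class determines T (= KT), not B (= KTB).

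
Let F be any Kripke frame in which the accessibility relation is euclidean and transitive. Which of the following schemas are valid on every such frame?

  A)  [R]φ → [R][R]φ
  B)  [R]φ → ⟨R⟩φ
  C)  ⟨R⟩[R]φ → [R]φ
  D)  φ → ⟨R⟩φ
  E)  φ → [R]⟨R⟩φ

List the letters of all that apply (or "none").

(A) axiom 4: valid iff R is transitive. Every such R is transitive — valid.
(B) [R]φ → ⟨R⟩φ (axiom D) characterises the serial frames. Such an R need not be serial — not valid.
(C) ⟨R⟩[R]φ → [R]φ (the dual of axiom 5) characterises the euclidean frames. Every such R is euclidean — valid.
(D) the dual of axiom T: valid iff R is reflexive. Such an R need not be reflexive — not valid.
(E) φ → [R]⟨R⟩φ is axiom B; it is valid on a frame exactly when R is symmetric. Such an R need not be symmetric, so not valid.

A, C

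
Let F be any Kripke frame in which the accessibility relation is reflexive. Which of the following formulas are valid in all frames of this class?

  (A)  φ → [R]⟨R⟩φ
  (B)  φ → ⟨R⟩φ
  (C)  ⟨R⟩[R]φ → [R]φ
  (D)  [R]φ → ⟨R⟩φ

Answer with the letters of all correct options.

B, D

A reflexive relation is serial.
(A) φ → [R]⟨R⟩φ (axiom B) characterises the symmetric frames. Such an R need not be symmetric — not valid.
(B) φ → ⟨R⟩φ is the dual of axiom T, which corresponds to reflexivity. Every such R is reflexive — valid.
(C) ⟨R⟩[R]φ → [R]φ is the dual of axiom 5; it is valid on a frame exactly when R is euclidean. Such an R need not be euclidean, so not valid.
(D) [R]φ → ⟨R⟩φ is axiom D, which corresponds to seriality. Every such R is serial — valid.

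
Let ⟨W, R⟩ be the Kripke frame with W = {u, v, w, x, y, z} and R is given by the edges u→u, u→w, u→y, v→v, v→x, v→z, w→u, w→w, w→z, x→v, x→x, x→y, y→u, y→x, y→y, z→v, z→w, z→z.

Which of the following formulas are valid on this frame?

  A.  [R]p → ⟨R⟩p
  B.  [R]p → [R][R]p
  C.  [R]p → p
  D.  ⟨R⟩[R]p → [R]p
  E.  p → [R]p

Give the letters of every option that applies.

A, C

R is reflexive: each world relates to itself.
R is not transitive: u R w and w R z but not u R z.
R is not euclidean: u R w and u R y but not w R y.
R is serial: every world has an R-successor.
R is not a subset of the identity: u R w with u ≠ w.
(A) [R]p → ⟨R⟩p (axiom D) characterises the serial frames. R is serial — valid.
(B) [R]p → [R][R]p is axiom 4, which corresponds to transitivity. R is not transitive — not valid.
(C) axiom T: valid iff R is reflexive. R is reflexive — valid.
(D) ⟨R⟩[R]p → [R]p is the dual of axiom 5, which corresponds to the euclidean property. R is not euclidean — not valid.
(E) p → [R]p is valid only on frames where every R-edge is a self-loop. Here R ⊄ identity — not valid.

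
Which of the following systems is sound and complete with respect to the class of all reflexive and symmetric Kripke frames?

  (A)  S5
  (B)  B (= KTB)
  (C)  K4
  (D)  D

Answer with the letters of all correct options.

(A) S5 is determined by the class of reflexive, symmetric, and transitive frames.
(B) B (= KTB) is determined by exactly this class.
(C) K4 is determined by the class of transitive frames.
(D) D is determined by the class of serial frames.

B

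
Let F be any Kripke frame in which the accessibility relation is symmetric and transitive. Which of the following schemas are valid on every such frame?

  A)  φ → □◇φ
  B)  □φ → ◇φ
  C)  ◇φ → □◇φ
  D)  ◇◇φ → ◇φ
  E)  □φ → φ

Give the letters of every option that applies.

A, C, D

A symmetric transitive relation is euclidean (uRv and uRw give vRu by symmetry, then vRw by transitivity).
(A) axiom B: valid iff R is symmetric. Every such R is symmetric — valid.
(B) axiom D: valid iff R is serial. Such an R need not be serial — not valid.
(C) axiom 5: valid iff R is euclidean. Every such R is euclidean — valid.
(D) the dual of axiom 4: valid iff R is transitive. Every such R is transitive — valid.
(E) □φ → φ is axiom T, which corresponds to reflexivity. Such an R need not be reflexive — not valid.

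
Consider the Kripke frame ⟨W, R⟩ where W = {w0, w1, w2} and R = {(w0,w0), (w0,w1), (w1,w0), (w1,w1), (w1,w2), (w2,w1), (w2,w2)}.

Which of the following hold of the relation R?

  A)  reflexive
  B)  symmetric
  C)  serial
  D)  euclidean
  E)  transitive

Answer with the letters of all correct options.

(A) reflexive: each world relates to itself.
(B) symmetric: every R-edge is matched by its reverse.
(C) serial: every world has an R-successor.
(D) not euclidean: w1 R w0 and w1 R w2 but not w0 R w2.
(E) not transitive: w0 R w1 and w1 R w2 but not w0 R w2.

A, B, C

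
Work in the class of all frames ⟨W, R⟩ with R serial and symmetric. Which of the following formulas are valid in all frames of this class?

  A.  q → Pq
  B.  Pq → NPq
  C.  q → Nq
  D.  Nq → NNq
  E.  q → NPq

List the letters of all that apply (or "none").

(A) the dual of axiom T: valid iff R is reflexive. Such an R need not be reflexive — not valid.
(B) Pq → NPq is axiom 5, which corresponds to the euclidean property. Such an R need not be euclidean — not valid.
(C) q → Nq is equivalent to ◇p→p; it holds exactly when R ⊆ identity. Such an R need not be a subset of the identity — not valid.
(D) Nq → NNq (axiom 4) characterises the transitive frames. Such an R need not be transitive — not valid.
(E) q → NPq is axiom B; it is valid on a frame exactly when R is symmetric. Every such R is symmetric, so valid.

E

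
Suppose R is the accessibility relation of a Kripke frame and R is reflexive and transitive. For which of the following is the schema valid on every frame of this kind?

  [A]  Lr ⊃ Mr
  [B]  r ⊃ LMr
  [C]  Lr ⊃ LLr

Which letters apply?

Reflexive relations are serial.
(A) Lr ⊃ Mr (axiom D) characterises the serial frames. Every such R is serial — valid.
(B) r ⊃ LMr is axiom B, which corresponds to symmetry. Such an R need not be symmetric — not valid.
(C) Lr ⊃ LLr is axiom 4, which corresponds to transitivity. Every such R is transitive — valid.

A, C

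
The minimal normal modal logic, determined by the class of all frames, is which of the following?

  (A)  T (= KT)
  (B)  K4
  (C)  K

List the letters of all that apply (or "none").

C

(A) T (= KT) is determined by the class of reflexive frames.
(B) K4 is determined by the class of transitive frames.
(C) K is determined by exactly this class.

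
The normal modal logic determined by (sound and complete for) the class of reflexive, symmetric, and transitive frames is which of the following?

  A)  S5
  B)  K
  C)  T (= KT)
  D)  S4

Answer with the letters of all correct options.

(A) S5 is determined by exactly this class.
(B) K is determined by the class of arbitrary frames.
(C) T (= KT) is determined by the class of reflexive frames.
(D) S4 is determined by the class of reflexive and transitive frames.

A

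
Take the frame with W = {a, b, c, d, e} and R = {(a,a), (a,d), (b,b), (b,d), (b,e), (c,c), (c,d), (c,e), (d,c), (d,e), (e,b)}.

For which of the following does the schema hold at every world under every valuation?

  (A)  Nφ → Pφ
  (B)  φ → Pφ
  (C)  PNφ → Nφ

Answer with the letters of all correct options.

R is not reflexive: not d R d.
R is not euclidean: a R d and a R a but not d R a.
R is serial: every world has an R-successor.
(A) axiom D: valid iff R is serial. R is serial — valid.
(B) φ → Pφ is the dual of axiom T, which corresponds to reflexivity. R is not reflexive — not valid.
(C) PNφ → Nφ is the dual of axiom 5, which corresponds to the euclidean property. R is not euclidean — not valid.

A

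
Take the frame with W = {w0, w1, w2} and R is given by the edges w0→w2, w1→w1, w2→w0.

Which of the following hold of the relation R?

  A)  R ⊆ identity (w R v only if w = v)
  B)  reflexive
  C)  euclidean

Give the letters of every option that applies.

none

(A) not ⊆ identity: w0 R w2 with w0 ≠ w2.
(B) not reflexive: not w0 R w0.
(C) not euclidean: w0 R w2 and w0 R w2 but not w2 R w2.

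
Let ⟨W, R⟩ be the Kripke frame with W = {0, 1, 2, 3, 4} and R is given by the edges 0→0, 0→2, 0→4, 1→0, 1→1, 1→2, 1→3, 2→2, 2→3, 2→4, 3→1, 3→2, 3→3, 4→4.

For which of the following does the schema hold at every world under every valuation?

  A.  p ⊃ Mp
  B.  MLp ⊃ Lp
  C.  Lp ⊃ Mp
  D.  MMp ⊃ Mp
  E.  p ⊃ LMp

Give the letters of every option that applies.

R is reflexive: each world relates to itself.
R is not symmetric: 0 R 2 but not 2 R 0.
R is not transitive: 0 R 2 and 2 R 3 but not 0 R 3.
R is not euclidean: 0 R 2 and 0 R 0 but not 2 R 0.
R is serial: every world has an R-successor.
(A) p ⊃ Mp (the dual of axiom T) characterises the reflexive frames. R is reflexive — valid.
(B) MLp ⊃ Lp (the dual of axiom 5) characterises the euclidean frames. R is not euclidean — not valid.
(C) axiom D: valid iff R is serial. R is serial — valid.
(D) MMp ⊃ Mp is the dual of axiom 4; it is valid on a frame exactly when R is transitive. R is not transitive, so not valid.
(E) p ⊃ LMp (axiom B) characterises the symmetric frames. R is not symmetric — not valid.

A, C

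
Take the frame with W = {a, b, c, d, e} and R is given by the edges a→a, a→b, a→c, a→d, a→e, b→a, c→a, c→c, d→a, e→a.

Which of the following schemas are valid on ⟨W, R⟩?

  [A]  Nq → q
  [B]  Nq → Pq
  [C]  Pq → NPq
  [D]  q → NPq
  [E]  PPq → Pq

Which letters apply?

B, D

R is not reflexive: not b R b.
R is symmetric: every R-edge is matched by its reverse.
R is not transitive: b R a and a R b but not b R b.
R is not euclidean: a R b and a R c but not b R c.
R is serial: every world has an R-successor.
(A) axiom T: valid iff R is reflexive. R is not reflexive — not valid.
(B) Nq → Pq (axiom D) characterises the serial frames. R is serial — valid.
(C) Pq → NPq (axiom 5) characterises the euclidean frames. R is not euclidean — not valid.
(D) q → NPq is axiom B, which corresponds to symmetry. R is symmetric — valid.
(E) the dual of axiom 4: valid iff R is transitive. R is not transitive — not valid.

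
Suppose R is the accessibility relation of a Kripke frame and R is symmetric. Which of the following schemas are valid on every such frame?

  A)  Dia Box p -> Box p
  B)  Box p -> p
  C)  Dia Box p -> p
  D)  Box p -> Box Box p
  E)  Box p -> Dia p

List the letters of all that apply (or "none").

C

(A) Dia Box p -> Box p is the dual of axiom 5, which corresponds to the euclidean property. Such an R need not be euclidean — not valid.
(B) axiom T: valid iff R is reflexive. Such an R need not be reflexive — not valid.
(C) the dual of axiom B: valid iff R is symmetric. Every such R is symmetric — valid.
(D) Box p -> Box Box p (axiom 4) characterises the transitive frames. Such an R need not be transitive — not valid.
(E) Box p -> Dia p (axiom D) characterises the serial frames. Such an R need not be serial — not valid.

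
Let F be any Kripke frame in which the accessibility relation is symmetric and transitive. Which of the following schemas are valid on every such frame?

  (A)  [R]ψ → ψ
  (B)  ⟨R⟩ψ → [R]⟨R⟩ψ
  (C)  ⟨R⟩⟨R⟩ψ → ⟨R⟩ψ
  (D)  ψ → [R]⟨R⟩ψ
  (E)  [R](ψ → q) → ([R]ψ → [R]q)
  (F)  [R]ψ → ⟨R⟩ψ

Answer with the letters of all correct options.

B, C, D, E

A symmetric transitive relation is euclidean (uRv and uRw give vRu by symmetry, then vRw by transitivity).
(A) [R]ψ → ψ is axiom T; it is valid on a frame exactly when R is reflexive. Such an R need not be reflexive, so not valid.
(B) ⟨R⟩ψ → [R]⟨R⟩ψ is axiom 5, which corresponds to the euclidean property. Every such R is euclidean — valid.
(C) the dual of axiom 4: valid iff R is transitive. Every such R is transitive — valid.
(D) ψ → [R]⟨R⟩ψ is axiom B, which corresponds to symmetry. Every such R is symmetric — valid.
(E) this is just K, valid on every normal frame.
(F) [R]ψ → ⟨R⟩ψ is axiom D; it is valid on a frame exactly when R is serial. Such an R need not be serial, so not valid.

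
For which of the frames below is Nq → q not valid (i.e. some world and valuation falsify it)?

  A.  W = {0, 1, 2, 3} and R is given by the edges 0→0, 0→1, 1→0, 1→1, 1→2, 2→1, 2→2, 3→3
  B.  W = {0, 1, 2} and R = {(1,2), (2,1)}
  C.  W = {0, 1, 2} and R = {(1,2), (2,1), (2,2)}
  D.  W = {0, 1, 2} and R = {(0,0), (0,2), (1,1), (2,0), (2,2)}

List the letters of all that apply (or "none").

The schema Nq → q is axiom T; it is valid on a frame iff R is reflexive.
(A) R is reflexive (each world relates to itself), so the schema is valid here.
(B) R is not reflexive (not 0 R 0), so the schema fails here.
(C) R is not reflexive (not 0 R 0), so the schema fails here.
(D) R is reflexive (each world relates to itself), so the schema is valid here.

B, C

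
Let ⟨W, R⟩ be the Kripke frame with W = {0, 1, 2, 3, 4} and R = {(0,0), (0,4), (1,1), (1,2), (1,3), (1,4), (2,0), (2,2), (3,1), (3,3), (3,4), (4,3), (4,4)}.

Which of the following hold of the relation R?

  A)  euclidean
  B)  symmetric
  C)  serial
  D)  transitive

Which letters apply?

C

(A) not euclidean: 0 R 4 and 0 R 0 but not 4 R 0.
(B) not symmetric: 0 R 4 but not 4 R 0.
(C) serial: every world has an R-successor.
(D) not transitive: 0 R 4 and 4 R 3 but not 0 R 3.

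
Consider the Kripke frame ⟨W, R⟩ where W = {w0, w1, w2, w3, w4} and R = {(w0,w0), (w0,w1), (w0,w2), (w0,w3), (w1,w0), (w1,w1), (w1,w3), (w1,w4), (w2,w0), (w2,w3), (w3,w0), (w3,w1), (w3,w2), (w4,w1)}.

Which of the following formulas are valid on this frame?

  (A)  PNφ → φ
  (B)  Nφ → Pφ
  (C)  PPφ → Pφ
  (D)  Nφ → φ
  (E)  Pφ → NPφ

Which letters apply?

A, B

R is not reflexive: not w2 R w2.
R is symmetric: every R-edge is matched by its reverse.
R is not transitive: w0 R w1 and w1 R w4 but not w0 R w4.
R is not euclidean: w0 R w1 and w0 R w2 but not w1 R w2.
R is serial: every world has an R-successor.
(A) PNφ → φ (the dual of axiom B) characterises the symmetric frames. R is symmetric — valid.
(B) Nφ → Pφ is axiom D, which corresponds to seriality. R is serial — valid.
(C) PPφ → Pφ is the dual of axiom 4; it is valid on a frame exactly when R is transitive. R is not transitive, so not valid.
(D) axiom T: valid iff R is reflexive. R is not reflexive — not valid.
(E) Pφ → NPφ is axiom 5; it is valid on a frame exactly when R is euclidean. R is not euclidean, so not valid.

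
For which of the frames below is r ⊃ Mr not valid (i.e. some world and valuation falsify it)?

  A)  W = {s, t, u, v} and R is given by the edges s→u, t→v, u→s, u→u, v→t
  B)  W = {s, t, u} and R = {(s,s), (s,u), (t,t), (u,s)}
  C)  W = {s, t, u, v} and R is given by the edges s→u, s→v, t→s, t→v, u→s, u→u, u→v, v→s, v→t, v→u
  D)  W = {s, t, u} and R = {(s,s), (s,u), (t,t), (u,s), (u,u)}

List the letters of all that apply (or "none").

The schema r ⊃ Mr is the dual of axiom T; it is valid on a frame iff R is reflexive.
(A) R is not reflexive (not s R s), so the schema fails here.
(B) R is not reflexive (not u R u), so the schema fails here.
(C) R is not reflexive (not s R s), so the schema fails here.
(D) R is reflexive (each world relates to itself), so the schema is valid here.

A, B, C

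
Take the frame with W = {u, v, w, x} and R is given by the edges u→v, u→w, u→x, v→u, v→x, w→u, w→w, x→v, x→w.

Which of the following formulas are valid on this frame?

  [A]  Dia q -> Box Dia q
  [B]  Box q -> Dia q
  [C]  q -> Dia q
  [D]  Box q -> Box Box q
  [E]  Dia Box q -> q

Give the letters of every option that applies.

B

R is not reflexive: not u R u.
R is not symmetric: u R x but not x R u.
R is not transitive: u R v and v R u but not u R u.
R is not euclidean: u R v and u R w but not v R w.
R is serial: every world has an R-successor.
(A) axiom 5: valid iff R is euclidean. R is not euclidean — not valid.
(B) Box q -> Dia q is axiom D; it is valid on a frame exactly when R is serial. R is serial, so valid.
(C) q -> Dia q is the dual of axiom T, which corresponds to reflexivity. R is not reflexive — not valid.
(D) axiom 4: valid iff R is transitive. R is not transitive — not valid.
(E) Dia Box q -> q is the dual of axiom B; it is valid on a frame exactly when R is symmetric. R is not symmetric, so not valid.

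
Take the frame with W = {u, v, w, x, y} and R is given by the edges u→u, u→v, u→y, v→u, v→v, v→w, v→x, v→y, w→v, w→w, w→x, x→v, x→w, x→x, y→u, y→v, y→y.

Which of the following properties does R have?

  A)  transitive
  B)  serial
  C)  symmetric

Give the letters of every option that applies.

(A) not transitive: u R v and v R w but not u R w.
(B) serial: every world has an R-successor.
(C) symmetric: every R-edge is matched by its reverse.

B, C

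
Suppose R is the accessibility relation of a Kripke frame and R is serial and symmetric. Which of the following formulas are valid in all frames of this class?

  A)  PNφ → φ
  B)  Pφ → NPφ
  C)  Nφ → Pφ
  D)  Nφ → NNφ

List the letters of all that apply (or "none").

(A) PNφ → φ is the dual of axiom B; it is valid on a frame exactly when R is symmetric. Every such R is symmetric, so valid.
(B) Pφ → NPφ is axiom 5, which corresponds to the euclidean property. Such an R need not be euclidean — not valid.
(C) Nφ → Pφ (axiom D) characterises the serial frames. Every such R is serial — valid.
(D) Nφ → NNφ is axiom 4; it is valid on a frame exactly when R is transitive. Such an R need not be transitive, so not valid.

A, C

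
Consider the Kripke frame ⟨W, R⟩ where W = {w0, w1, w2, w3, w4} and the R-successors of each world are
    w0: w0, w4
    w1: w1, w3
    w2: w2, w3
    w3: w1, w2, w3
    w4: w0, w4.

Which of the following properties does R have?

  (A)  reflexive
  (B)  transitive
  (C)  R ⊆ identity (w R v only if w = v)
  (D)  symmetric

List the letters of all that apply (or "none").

(A) reflexive: each world relates to itself.
(B) not transitive: w1 R w3 and w3 R w2 but not w1 R w2.
(C) not ⊆ identity: w0 R w4 with w0 ≠ w4.
(D) symmetric: every R-edge is matched by its reverse.

A, D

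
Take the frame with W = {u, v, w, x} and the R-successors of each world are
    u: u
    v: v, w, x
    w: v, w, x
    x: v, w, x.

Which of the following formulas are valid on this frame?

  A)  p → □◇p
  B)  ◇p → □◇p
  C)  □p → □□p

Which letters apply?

R is symmetric: every R-edge is matched by its reverse.
R is transitive: R is closed under composition.
R is euclidean: any two R-successors of the same world are R-related.
(A) axiom B: valid iff R is symmetric. R is symmetric — valid.
(B) axiom 5: valid iff R is euclidean. R is euclidean — valid.
(C) axiom 4: valid iff R is transitive. R is transitive — valid.

A, B, C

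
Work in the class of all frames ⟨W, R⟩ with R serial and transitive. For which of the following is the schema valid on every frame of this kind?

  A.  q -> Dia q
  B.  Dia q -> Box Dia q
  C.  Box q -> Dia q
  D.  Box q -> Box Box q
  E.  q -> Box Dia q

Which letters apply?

C, D

(A) q -> Dia q is the dual of axiom T; it is valid on a frame exactly when R is reflexive. Such an R need not be reflexive, so not valid.
(B) Dia q -> Box Dia q is axiom 5; it is valid on a frame exactly when R is euclidean. Such an R need not be euclidean, so not valid.
(C) axiom D: valid iff R is serial. Every such R is serial — valid.
(D) Box q -> Box Box q is axiom 4; it is valid on a frame exactly when R is transitive. Every such R is transitive, so valid.
(E) axiom B: valid iff R is symmetric. Such an R need not be symmetric — not valid.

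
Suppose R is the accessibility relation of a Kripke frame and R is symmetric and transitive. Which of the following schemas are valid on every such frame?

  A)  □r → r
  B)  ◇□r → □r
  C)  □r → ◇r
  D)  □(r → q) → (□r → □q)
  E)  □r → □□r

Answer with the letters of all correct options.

A symmetric transitive relation is euclidean (uRv and uRw give vRu by symmetry, then vRw by transitivity).
(A) □r → r (axiom T) characterises the reflexive frames. Such an R need not be reflexive — not valid.
(B) ◇□r → □r (the dual of axiom 5) characterises the euclidean frames. Every such R is euclidean — valid.
(C) □r → ◇r (axiom D) characterises the serial frames. Such an R need not be serial — not valid.
(D) this is just K, valid on every normal frame.
(E) axiom 4: valid iff R is transitive. Every such R is transitive — valid.

B, D, E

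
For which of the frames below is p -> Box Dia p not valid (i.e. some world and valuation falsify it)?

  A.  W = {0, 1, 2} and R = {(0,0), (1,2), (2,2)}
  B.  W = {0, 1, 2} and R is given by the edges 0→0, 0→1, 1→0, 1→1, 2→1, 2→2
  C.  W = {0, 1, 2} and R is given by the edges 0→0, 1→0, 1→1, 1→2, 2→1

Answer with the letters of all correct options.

The schema p -> Box Dia p is axiom B; it is valid on a frame iff R is symmetric.
(A) R is not symmetric (1 R 2 but not 2 R 1), so the schema fails here.
(B) R is not symmetric (2 R 1 but not 1 R 2), so the schema fails here.
(C) R is not symmetric (1 R 0 but not 0 R 1), so the schema fails here.

A, B, C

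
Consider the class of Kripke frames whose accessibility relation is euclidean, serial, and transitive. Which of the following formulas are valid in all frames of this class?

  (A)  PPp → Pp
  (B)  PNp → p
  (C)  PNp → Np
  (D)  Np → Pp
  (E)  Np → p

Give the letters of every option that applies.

(A) PPp → Pp (the dual of axiom 4) characterises the transitive frames. Every such R is transitive — valid.
(B) PNp → p is the dual of axiom B; it is valid on a frame exactly when R is symmetric. Such an R need not be symmetric, so not valid.
(C) PNp → Np (the dual of axiom 5) characterises the euclidean frames. Every such R is euclidean — valid.
(D) Np → Pp is axiom D; it is valid on a frame exactly when R is serial. Every such R is serial, so valid.
(E) Np → p is axiom T; it is valid on a frame exactly when R is reflexive. Such an R need not be reflexive, so not valid.

A, C, D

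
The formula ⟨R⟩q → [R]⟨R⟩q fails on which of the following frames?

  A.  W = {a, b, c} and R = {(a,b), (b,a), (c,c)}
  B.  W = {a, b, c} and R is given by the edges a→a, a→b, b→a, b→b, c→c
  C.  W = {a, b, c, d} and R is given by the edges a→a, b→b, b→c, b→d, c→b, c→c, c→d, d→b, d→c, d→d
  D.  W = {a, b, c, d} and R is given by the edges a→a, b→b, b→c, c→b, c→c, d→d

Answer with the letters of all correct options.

A

The schema ⟨R⟩q → [R]⟨R⟩q is axiom 5; it is valid on a frame iff R is euclidean.
(A) R is not euclidean (a R b and a R b but not b R b), so the schema fails here.
(B) R is euclidean (any two R-successors of the same world are R-related), so the schema is valid here.
(C) R is euclidean (any two R-successors of the same world are R-related), so the schema is valid here.
(D) R is euclidean (any two R-successors of the same world are R-related), so the schema is valid here.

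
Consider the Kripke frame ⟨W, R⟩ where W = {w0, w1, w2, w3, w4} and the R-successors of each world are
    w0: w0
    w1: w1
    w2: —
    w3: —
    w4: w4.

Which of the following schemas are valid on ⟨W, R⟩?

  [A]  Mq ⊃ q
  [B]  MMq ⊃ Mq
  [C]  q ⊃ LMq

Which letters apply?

R is symmetric: every R-edge is matched by its reverse.
R is transitive: R is closed under composition.
R is a subset of the identity: every R-edge is a self-loop.
(A) Mq ⊃ q (the converse of T) corresponds to R being a subset of the identity. Here R ⊆ identity, so valid.
(B) the dual of axiom 4: valid iff R is transitive. R is transitive — valid.
(C) q ⊃ LMq is axiom B; it is valid on a frame exactly when R is symmetric. R is symmetric, so valid.

A, B, C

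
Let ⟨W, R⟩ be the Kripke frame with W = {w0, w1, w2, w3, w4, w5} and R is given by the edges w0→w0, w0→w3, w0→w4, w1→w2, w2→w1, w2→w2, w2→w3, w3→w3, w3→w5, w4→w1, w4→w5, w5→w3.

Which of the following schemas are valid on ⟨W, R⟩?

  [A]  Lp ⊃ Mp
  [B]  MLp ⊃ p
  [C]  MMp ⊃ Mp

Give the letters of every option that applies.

R is not symmetric: w0 R w3 but not w3 R w0.
R is not transitive: w0 R w3 and w3 R w5 but not w0 R w5.
R is serial: every world has an R-successor.
(A) axiom D: valid iff R is serial. R is serial — valid.
(B) MLp ⊃ p (the dual of axiom B) characterises the symmetric frames. R is not symmetric — not valid.
(C) MMp ⊃ Mp (the dual of axiom 4) characterises the transitive frames. R is not transitive — not valid.

A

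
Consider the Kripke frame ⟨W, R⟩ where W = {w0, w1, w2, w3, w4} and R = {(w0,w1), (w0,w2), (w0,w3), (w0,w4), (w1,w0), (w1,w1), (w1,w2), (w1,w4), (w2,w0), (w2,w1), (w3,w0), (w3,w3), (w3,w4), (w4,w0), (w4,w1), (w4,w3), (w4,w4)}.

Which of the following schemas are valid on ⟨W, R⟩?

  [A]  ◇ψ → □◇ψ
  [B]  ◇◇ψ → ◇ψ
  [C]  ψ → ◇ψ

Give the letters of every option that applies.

none

R is not reflexive: not w0 R w0.
R is not transitive: w0 R w1 and w1 R w0 but not w0 R w0.
R is not euclidean: w0 R w1 and w0 R w3 but not w1 R w3.
(A) axiom 5: valid iff R is euclidean. R is not euclidean — not valid.
(B) ◇◇ψ → ◇ψ is the dual of axiom 4; it is valid on a frame exactly when R is transitive. R is not transitive, so not valid.
(C) the dual of axiom T: valid iff R is reflexive. R is not reflexive — not valid.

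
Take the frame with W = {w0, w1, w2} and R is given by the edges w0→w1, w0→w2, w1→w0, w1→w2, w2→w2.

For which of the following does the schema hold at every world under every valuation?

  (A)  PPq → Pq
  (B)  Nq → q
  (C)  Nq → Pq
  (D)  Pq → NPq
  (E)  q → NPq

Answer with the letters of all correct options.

R is not reflexive: not w0 R w0.
R is not symmetric: w0 R w2 but not w2 R w0.
R is not transitive: w0 R w1 and w1 R w0 but not w0 R w0.
R is not euclidean: w0 R w2 and w0 R w1 but not w2 R w1.
R is serial: every world has an R-successor.
(A) PPq → Pq (the dual of axiom 4) characterises the transitive frames. R is not transitive — not valid.
(B) Nq → q is axiom T; it is valid on a frame exactly when R is reflexive. R is not reflexive, so not valid.
(C) Nq → Pq (axiom D) characterises the serial frames. R is serial — valid.
(D) Pq → NPq (axiom 5) characterises the euclidean frames. R is not euclidean — not valid.
(E) q → NPq is axiom B, which corresponds to symmetry. R is not symmetric — not valid.

C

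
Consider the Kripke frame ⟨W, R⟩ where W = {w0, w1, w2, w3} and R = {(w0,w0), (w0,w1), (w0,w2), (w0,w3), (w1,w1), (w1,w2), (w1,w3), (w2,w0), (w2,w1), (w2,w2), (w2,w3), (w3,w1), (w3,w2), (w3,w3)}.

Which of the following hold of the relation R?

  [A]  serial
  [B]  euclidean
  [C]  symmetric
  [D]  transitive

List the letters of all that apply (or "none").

A

(A) serial: every world has an R-successor.
(B) not euclidean: w0 R w1 and w0 R w0 but not w1 R w0.
(C) not symmetric: w0 R w1 but not w1 R w0.
(D) not transitive: w1 R w2 and w2 R w0 but not w1 R w0.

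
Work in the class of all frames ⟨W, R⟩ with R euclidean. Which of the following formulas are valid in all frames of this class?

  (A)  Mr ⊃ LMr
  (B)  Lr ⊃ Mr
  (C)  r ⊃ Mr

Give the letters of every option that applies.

A

(A) Mr ⊃ LMr is axiom 5, which corresponds to the euclidean property. Every such R is euclidean — valid.
(B) axiom D: valid iff R is serial. Such an R need not be serial — not valid.
(C) r ⊃ Mr is the dual of axiom T; it is valid on a frame exactly when R is reflexive. Such an R need not be reflexive, so not valid.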